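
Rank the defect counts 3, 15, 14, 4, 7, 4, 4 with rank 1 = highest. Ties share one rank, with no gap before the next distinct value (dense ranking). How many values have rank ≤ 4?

6

Sorted (descending): 15, 14, 7, 4, 4, 4, 3
The 3 values of 4 share dense rank 4.
Remaining distinct values take the next consecutive integers.
Ranks ≤ 4: {1, 2, 3, 4, 4, 4} → 6 values.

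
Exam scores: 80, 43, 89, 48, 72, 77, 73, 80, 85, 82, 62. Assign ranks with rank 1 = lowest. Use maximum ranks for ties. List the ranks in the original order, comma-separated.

Sorted (ascending): 43, 48, 62, 72, 73, 77, 80, 80, 82, 85, 89
The 2 values of 80 occupy positions 7–8 → each gets rank 8.

8, 1, 11, 2, 4, 6, 5, 8, 10, 9, 3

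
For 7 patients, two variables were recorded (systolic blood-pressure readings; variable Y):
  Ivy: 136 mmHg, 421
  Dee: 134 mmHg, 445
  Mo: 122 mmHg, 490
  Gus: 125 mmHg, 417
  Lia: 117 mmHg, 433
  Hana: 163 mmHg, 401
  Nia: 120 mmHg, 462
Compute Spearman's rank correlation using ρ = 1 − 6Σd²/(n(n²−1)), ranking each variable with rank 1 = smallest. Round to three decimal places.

-0.607

Ranks of variable 1: 6, 5, 3, 4, 1, 7, 2
Ranks of variable 2: 3, 5, 7, 2, 4, 1, 6
d = r₁ − r₂: 3, 0, -4, 2, -3, 6, -4
d²: 9, 0, 16, 4, 9, 36, 16; Σd² = 90
ρ = 1 − 6·90/(7·48) = 1 − 540/336 = -0.607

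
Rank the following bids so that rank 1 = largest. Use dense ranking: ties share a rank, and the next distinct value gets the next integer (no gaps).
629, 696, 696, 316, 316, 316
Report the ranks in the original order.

Sorted (descending): 696, 696, 629, 316, 316, 316
The 2 values of 696 share dense rank 1.
The 3 values of 316 share dense rank 3.
Remaining distinct values take the next consecutive integers.

2, 1, 1, 3, 3, 3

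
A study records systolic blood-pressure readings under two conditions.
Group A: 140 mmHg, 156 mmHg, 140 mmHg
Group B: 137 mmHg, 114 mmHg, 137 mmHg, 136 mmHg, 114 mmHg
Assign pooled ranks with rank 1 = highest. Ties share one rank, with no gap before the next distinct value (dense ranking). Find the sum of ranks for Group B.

Sorted (descending): 156, 140, 140, 137, 137, 136, 114, 114
The 2 values of 140 share dense rank 2.
The 2 values of 137 share dense rank 3.
The 2 values of 114 share dense rank 5.
Remaining distinct values take the next consecutive integers.
Group B values → pooled ranks: 137→3, 114→5, 137→3, 136→4, 114→5
Rank sum = 3 + 5 + 3 + 4 + 5 = 20

20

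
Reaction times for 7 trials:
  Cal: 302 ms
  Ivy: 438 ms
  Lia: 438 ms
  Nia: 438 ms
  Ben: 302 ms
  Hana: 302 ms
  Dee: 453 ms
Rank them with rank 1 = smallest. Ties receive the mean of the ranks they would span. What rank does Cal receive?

2

Sorted (ascending): 302, 302, 302, 438, 438, 438, 453
The 3 values of 302 occupy positions 1–3 → average rank 2.
The 3 values of 438 occupy positions 4–6 → average rank 5.
Cal has value 302 ms → rank 2.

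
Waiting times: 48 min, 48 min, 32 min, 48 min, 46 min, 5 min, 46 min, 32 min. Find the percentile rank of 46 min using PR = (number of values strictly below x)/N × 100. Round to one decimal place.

37.5

N = 8.
Strictly below 46: 3. Equal to 46: 2.
PR = 3/8 × 100 = 37.5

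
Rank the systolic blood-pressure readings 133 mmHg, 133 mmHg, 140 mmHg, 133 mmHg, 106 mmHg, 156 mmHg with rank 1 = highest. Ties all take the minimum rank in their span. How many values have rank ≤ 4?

5

Sorted (descending): 156, 140, 133, 133, 133, 106
The 3 values of 133 occupy positions 3–5 → each gets rank 3.
Ranks ≤ 4: {1, 2, 3, 3, 3} → 5 values.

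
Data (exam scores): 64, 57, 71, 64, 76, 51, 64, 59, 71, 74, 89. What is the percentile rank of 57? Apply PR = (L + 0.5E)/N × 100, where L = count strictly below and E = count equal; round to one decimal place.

N = 11.
Strictly below 57: 1. Equal to 57: 1.
PR = (1 + 0.5·1)/11 × 100 = 13.6

13.6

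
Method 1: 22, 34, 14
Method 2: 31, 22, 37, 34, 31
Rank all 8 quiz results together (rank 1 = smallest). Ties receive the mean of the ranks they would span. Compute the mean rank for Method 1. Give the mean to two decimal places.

Sorted (ascending): 14, 22, 22, 31, 31, 34, 34, 37
The 2 values of 22 occupy positions 2–3 → average rank (2+3)/2 = 2.5.
The 2 values of 31 occupy positions 4–5 → average rank (4+5)/2 = 4.5.
The 2 values of 34 occupy positions 6–7 → average rank (6+7)/2 = 6.5.
Method 1 values → pooled ranks: 22→2.5, 34→6.5, 14→1
Mean rank = (2.5 + 6.5 + 1) / 3 = 3.33

3.33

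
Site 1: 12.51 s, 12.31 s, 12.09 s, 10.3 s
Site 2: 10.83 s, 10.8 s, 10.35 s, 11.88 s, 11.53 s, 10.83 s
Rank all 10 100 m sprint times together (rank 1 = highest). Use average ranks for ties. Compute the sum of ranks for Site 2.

Sorted (descending): 12.51, 12.31, 12.09, 11.88, 11.53, 10.83, 10.83, 10.8, 10.35, 10.3
The 2 values of 10.83 occupy positions 6–7 → average rank (6+7)/2 = 6.5.
Site 2 values → pooled ranks: 10.83→6.5, 10.8→8, 10.35→9, 11.88→4, 11.53→5, 10.83→6.5
Rank sum = 6.5 + 8 + 9 + 4 + 5 + 6.5 = 39

39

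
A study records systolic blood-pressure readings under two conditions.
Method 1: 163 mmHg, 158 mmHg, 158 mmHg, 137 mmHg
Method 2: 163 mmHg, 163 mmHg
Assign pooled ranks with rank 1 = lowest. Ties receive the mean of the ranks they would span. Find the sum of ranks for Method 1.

Sorted (ascending): 137, 158, 158, 163, 163, 163
The 2 values of 158 occupy positions 2–3 → average rank (2+3)/2 = 2.5.
The 3 values of 163 occupy positions 4–6 → average rank 5.
Method 1 values → pooled ranks: 163→5, 158→2.5, 158→2.5, 137→1
Rank sum = 5 + 2.5 + 2.5 + 1 = 11

11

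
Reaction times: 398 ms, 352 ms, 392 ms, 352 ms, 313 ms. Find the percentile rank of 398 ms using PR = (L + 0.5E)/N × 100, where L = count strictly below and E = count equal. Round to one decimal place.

N = 5.
Strictly below 398: 4. Equal to 398: 1.
PR = (4 + 0.5·1)/5 × 100 = 90.0

90.0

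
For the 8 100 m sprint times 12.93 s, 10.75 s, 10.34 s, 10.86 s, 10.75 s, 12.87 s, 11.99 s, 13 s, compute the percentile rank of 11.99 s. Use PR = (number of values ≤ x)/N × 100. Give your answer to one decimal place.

62.5

N = 8.
Strictly below 11.99: 4. Equal to 11.99: 1.
PR = 5/8 × 100 = 62.5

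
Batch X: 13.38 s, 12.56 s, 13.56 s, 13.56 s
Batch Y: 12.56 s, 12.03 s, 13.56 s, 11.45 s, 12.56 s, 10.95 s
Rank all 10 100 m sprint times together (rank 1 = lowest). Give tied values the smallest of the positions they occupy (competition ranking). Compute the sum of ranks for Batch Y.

Sorted (ascending): 10.95, 11.45, 12.03, 12.56, 12.56, 12.56, 13.38, 13.56, 13.56, 13.56
The 3 values of 12.56 occupy positions 4–6 → each gets rank 4.
The 3 values of 13.56 occupy positions 8–10 → each gets rank 8.
Batch Y values → pooled ranks: 12.56→4, 12.03→3, 13.56→8, 11.45→2, 12.56→4, 10.95→1
Rank sum = 4 + 3 + 8 + 2 + 4 + 1 = 22

22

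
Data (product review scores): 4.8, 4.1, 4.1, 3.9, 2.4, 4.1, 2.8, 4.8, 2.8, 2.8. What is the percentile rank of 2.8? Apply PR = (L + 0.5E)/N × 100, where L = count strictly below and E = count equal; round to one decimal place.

25.0

N = 10.
Strictly below 2.8: 1. Equal to 2.8: 3.
PR = (1 + 0.5·3)/10 × 100 = 25.0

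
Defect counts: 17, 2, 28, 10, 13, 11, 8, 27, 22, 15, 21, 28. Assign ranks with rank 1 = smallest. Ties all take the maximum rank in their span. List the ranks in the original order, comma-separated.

7, 1, 12, 3, 5, 4, 2, 10, 9, 6, 8, 12

Sorted (ascending): 2, 8, 10, 11, 13, 15, 17, 21, 22, 27, 28, 28
The 2 values of 28 occupy positions 11–12 → each gets rank 12.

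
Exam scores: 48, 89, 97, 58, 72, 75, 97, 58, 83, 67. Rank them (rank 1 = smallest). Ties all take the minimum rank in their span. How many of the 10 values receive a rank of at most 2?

3

Sorted (ascending): 48, 58, 58, 67, 72, 75, 83, 89, 97, 97
The 2 values of 58 occupy positions 2–3 → each gets rank 2.
The 2 values of 97 occupy positions 9–10 → each gets rank 9.
Ranks ≤ 2: {1, 2, 2} → 3 values.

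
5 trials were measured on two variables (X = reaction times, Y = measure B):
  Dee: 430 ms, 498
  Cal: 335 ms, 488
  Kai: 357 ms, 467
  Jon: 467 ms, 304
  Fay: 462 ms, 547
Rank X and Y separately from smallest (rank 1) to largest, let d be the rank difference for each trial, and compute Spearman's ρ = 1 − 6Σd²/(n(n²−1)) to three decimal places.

Ranks of variable 1: 3, 1, 2, 5, 4
Ranks of variable 2: 4, 3, 2, 1, 5
d = r₁ − r₂: -1, -2, 0, 4, -1
d²: 1, 4, 0, 16, 1; Σd² = 22
ρ = 1 − 6·22/(5·24) = 1 − 132/120 = -0.100

-0.100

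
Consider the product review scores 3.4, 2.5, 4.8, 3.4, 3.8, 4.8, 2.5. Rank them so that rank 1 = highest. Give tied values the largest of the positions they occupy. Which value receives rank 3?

Sorted (descending): 4.8, 4.8, 3.8, 3.4, 3.4, 2.5, 2.5
The 2 values of 4.8 occupy positions 1–2 → each gets rank 2.
The 2 values of 3.4 occupy positions 4–5 → each gets rank 5.
The 2 values of 2.5 occupy positions 6–7 → each gets rank 7.
Rank 3 → value 3.8.

3.8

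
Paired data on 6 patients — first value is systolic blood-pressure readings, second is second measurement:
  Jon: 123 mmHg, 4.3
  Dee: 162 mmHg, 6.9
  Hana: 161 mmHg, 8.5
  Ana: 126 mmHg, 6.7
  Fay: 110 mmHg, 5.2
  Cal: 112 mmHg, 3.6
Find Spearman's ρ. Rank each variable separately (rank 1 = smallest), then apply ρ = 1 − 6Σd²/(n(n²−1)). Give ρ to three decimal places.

0.771

Ranks of variable 1: 3, 6, 5, 4, 1, 2
Ranks of variable 2: 2, 5, 6, 4, 3, 1
d = r₁ − r₂: 1, 1, -1, 0, -2, 1
d²: 1, 1, 1, 0, 4, 1; Σd² = 8
ρ = 1 − 6·8/(6·35) = 1 − 48/210 = 0.771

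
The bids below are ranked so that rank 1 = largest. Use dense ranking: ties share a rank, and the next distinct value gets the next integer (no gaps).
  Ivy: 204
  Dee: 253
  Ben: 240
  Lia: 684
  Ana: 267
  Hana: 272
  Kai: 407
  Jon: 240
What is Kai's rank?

2

Sorted (descending): 684, 407, 272, 267, 253, 240, 240, 204
The 2 values of 240 share dense rank 6.
Remaining distinct values take the next consecutive integers.
Kai has value 407 → rank 2.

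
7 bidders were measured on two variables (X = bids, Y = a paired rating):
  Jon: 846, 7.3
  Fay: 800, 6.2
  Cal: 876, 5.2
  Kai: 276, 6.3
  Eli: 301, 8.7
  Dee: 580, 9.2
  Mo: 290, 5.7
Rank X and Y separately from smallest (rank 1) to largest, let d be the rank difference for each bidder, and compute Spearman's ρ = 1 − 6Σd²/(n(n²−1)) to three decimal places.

-0.214

Ranks of variable 1: 6, 5, 7, 1, 3, 4, 2
Ranks of variable 2: 5, 3, 1, 4, 6, 7, 2
d = r₁ − r₂: 1, 2, 6, -3, -3, -3, 0
d²: 1, 4, 36, 9, 9, 9, 0; Σd² = 68
ρ = 1 − 6·68/(7·48) = 1 − 408/336 = -0.214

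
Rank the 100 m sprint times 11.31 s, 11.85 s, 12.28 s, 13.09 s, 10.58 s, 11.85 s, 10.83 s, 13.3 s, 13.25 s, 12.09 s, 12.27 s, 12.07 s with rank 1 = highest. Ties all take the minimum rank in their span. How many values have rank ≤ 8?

9

Sorted (descending): 13.3, 13.25, 13.09, 12.28, 12.27, 12.09, 12.07, 11.85, 11.85, 11.31, 10.83, 10.58
The 2 values of 11.85 occupy positions 8–9 → each gets rank 8.
Ranks ≤ 8: {1, 2, 3, 4, 5, 6, 7, 8, 8} → 9 values.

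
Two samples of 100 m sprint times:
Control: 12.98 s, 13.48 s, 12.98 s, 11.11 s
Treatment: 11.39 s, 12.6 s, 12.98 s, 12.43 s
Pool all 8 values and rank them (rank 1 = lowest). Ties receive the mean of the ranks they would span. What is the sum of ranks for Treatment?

15

Sorted (ascending): 11.11, 11.39, 12.43, 12.6, 12.98, 12.98, 12.98, 13.48
The 3 values of 12.98 occupy positions 5–7 → average rank 6.
Treatment values → pooled ranks: 11.39→2, 12.6→4, 12.98→6, 12.43→3
Rank sum = 2 + 4 + 6 + 3 = 15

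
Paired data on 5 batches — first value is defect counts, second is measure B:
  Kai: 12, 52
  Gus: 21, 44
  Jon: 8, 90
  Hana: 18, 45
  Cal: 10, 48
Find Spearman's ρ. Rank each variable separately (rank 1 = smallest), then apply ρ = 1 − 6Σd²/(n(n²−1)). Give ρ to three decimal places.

-0.900

Ranks of variable 1: 3, 5, 1, 4, 2
Ranks of variable 2: 4, 1, 5, 2, 3
d = r₁ − r₂: -1, 4, -4, 2, -1
d²: 1, 16, 16, 4, 1; Σd² = 38
ρ = 1 − 6·38/(5·24) = 1 − 228/120 = -0.900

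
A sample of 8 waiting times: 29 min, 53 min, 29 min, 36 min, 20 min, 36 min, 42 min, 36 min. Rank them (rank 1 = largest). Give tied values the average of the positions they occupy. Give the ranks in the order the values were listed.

6.5, 1, 6.5, 4, 8, 4, 2, 4

Sorted (descending): 53, 42, 36, 36, 36, 29, 29, 20
The 3 values of 36 occupy positions 3–5 → average rank 4.
The 2 values of 29 occupy positions 6–7 → average rank (6+7)/2 = 6.5.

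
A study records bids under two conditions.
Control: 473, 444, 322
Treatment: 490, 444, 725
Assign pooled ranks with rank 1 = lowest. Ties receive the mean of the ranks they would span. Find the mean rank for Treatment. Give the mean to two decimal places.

4.50

Sorted (ascending): 322, 444, 444, 473, 490, 725
The 2 values of 444 occupy positions 2–3 → average rank (2+3)/2 = 2.5.
Treatment values → pooled ranks: 490→5, 444→2.5, 725→6
Mean rank = (5 + 2.5 + 6) / 3 = 4.50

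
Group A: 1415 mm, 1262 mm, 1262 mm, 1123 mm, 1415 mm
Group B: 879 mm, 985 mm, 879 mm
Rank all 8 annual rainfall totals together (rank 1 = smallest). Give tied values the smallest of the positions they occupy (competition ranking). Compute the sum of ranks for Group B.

Sorted (ascending): 879, 879, 985, 1123, 1262, 1262, 1415, 1415
The 2 values of 879 occupy positions 1–2 → each gets rank 1.
The 2 values of 1262 occupy positions 5–6 → each gets rank 5.
The 2 values of 1415 occupy positions 7–8 → each gets rank 7.
Group B values → pooled ranks: 879→1, 985→3, 879→1
Rank sum = 1 + 3 + 1 = 5

5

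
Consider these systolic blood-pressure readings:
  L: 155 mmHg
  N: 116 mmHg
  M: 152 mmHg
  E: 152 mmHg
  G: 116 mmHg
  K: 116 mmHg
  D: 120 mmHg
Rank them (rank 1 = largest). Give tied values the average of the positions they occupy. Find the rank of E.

2.5

Sorted (descending): 155, 152, 152, 120, 116, 116, 116
The 2 values of 152 occupy positions 2–3 → average rank (2+3)/2 = 2.5.
The 3 values of 116 occupy positions 5–7 → average rank 6.
E has value 152 mmHg → rank 2.5.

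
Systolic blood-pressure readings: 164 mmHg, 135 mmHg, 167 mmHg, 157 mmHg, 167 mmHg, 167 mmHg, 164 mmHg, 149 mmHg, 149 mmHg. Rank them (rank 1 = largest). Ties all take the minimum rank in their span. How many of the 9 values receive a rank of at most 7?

Sorted (descending): 167, 167, 167, 164, 164, 157, 149, 149, 135
The 3 values of 167 occupy positions 1–3 → each gets rank 1.
The 2 values of 164 occupy positions 4–5 → each gets rank 4.
The 2 values of 149 occupy positions 7–8 → each gets rank 7.
Ranks ≤ 7: {1, 1, 1, 4, 4, 6, 7, 7} → 8 values.

8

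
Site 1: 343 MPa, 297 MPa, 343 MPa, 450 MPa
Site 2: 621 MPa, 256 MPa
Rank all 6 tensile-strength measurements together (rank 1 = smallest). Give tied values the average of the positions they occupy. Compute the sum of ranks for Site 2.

Sorted (ascending): 256, 297, 343, 343, 450, 621
The 2 values of 343 occupy positions 3–4 → average rank (3+4)/2 = 3.5.
Site 2 values → pooled ranks: 621→6, 256→1
Rank sum = 6 + 1 = 7

7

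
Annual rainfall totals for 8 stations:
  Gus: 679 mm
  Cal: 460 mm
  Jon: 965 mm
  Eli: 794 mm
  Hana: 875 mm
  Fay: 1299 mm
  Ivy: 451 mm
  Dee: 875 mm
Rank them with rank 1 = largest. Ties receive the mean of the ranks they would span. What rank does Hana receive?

Sorted (descending): 1299, 965, 875, 875, 794, 679, 460, 451
The 2 values of 875 occupy positions 3–4 → average rank (3+4)/2 = 3.5.
Hana has value 875 mm → rank 3.5.

3.5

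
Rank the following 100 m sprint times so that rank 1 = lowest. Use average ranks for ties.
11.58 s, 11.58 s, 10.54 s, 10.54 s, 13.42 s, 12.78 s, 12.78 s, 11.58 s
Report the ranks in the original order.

Sorted (ascending): 10.54, 10.54, 11.58, 11.58, 11.58, 12.78, 12.78, 13.42
The 2 values of 10.54 occupy positions 1–2 → average rank (1+2)/2 = 1.5.
The 3 values of 11.58 occupy positions 3–5 → average rank 4.
The 2 values of 12.78 occupy positions 6–7 → average rank (6+7)/2 = 6.5.

4, 4, 1.5, 1.5, 8, 6.5, 6.5, 4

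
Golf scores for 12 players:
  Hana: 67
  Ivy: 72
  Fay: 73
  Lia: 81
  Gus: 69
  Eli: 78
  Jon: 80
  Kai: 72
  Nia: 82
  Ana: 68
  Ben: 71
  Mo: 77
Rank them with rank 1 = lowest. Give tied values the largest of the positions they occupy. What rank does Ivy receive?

Sorted (ascending): 67, 68, 69, 71, 72, 72, 73, 77, 78, 80, 81, 82
The 2 values of 72 occupy positions 5–6 → each gets rank 6.
Ivy has value 72 → rank 6.

6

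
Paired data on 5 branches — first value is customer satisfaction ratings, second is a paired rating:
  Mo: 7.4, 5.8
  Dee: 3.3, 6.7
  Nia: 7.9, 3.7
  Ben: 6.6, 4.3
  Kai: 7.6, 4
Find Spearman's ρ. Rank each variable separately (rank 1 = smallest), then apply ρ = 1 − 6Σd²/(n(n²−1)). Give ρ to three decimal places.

-0.900

Ranks of variable 1: 3, 1, 5, 2, 4
Ranks of variable 2: 4, 5, 1, 3, 2
d = r₁ − r₂: -1, -4, 4, -1, 2
d²: 1, 16, 16, 1, 4; Σd² = 38
ρ = 1 − 6·38/(5·24) = 1 − 228/120 = -0.900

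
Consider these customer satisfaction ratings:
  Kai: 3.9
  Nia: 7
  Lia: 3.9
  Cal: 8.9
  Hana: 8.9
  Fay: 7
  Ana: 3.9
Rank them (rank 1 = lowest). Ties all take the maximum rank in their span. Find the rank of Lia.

3

Sorted (ascending): 3.9, 3.9, 3.9, 7, 7, 8.9, 8.9
The 3 values of 3.9 occupy positions 1–3 → each gets rank 3.
The 2 values of 7 occupy positions 4–5 → each gets rank 5.
The 2 values of 8.9 occupy positions 6–7 → each gets rank 7.
Lia has value 3.9 → rank 3.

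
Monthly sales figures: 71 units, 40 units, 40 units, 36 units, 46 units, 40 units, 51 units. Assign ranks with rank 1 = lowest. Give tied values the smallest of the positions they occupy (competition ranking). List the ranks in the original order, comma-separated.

Sorted (ascending): 36, 40, 40, 40, 46, 51, 71
The 3 values of 40 occupy positions 2–4 → each gets rank 2.

7, 2, 2, 1, 5, 2, 6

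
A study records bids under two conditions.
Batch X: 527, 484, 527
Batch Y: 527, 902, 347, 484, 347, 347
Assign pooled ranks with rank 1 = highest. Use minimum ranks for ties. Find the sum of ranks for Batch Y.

Sorted (descending): 902, 527, 527, 527, 484, 484, 347, 347, 347
The 3 values of 527 occupy positions 2–4 → each gets rank 2.
The 2 values of 484 occupy positions 5–6 → each gets rank 5.
The 3 values of 347 occupy positions 7–9 → each gets rank 7.
Batch Y values → pooled ranks: 527→2, 902→1, 347→7, 484→5, 347→7, 347→7
Rank sum = 2 + 1 + 7 + 5 + 7 + 7 = 29

29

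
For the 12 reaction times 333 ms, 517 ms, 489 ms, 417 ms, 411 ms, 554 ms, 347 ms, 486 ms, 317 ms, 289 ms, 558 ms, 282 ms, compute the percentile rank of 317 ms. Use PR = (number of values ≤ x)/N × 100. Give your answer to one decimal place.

N = 12.
Strictly below 317: 2. Equal to 317: 1.
PR = 3/12 × 100 = 25.0

25.0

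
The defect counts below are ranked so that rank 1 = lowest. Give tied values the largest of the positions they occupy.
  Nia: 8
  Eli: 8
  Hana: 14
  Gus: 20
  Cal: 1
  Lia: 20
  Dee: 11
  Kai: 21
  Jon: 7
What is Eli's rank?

4

Sorted (ascending): 1, 7, 8, 8, 11, 14, 20, 20, 21
The 2 values of 8 occupy positions 3–4 → each gets rank 4.
The 2 values of 20 occupy positions 7–8 → each gets rank 8.
Eli has value 8 → rank 4.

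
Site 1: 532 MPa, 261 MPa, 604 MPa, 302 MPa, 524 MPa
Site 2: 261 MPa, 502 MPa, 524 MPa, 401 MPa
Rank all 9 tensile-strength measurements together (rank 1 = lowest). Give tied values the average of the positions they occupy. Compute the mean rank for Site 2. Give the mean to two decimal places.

4.25

Sorted (ascending): 261, 261, 302, 401, 502, 524, 524, 532, 604
The 2 values of 261 occupy positions 1–2 → average rank (1+2)/2 = 1.5.
The 2 values of 524 occupy positions 6–7 → average rank (6+7)/2 = 6.5.
Site 2 values → pooled ranks: 261→1.5, 502→5, 524→6.5, 401→4
Mean rank = (1.5 + 5 + 6.5 + 4) / 4 = 4.25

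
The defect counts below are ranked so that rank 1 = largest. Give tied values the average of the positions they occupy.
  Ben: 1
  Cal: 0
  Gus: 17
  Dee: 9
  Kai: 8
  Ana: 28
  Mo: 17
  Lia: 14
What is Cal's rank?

8

Sorted (descending): 28, 17, 17, 14, 9, 8, 1, 0
The 2 values of 17 occupy positions 2–3 → average rank (2+3)/2 = 2.5.
Cal has value 0 → rank 8.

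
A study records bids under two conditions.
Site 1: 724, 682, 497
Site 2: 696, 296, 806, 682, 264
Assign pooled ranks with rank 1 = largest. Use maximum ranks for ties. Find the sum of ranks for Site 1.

13

Sorted (descending): 806, 724, 696, 682, 682, 497, 296, 264
The 2 values of 682 occupy positions 4–5 → each gets rank 5.
Site 1 values → pooled ranks: 724→2, 682→5, 497→6
Rank sum = 2 + 5 + 6 = 13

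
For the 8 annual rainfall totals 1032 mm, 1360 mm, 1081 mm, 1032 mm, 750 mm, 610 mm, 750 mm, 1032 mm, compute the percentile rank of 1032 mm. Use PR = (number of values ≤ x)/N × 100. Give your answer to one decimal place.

N = 8.
Strictly below 1032: 3. Equal to 1032: 3.
PR = 6/8 × 100 = 75.0

75.0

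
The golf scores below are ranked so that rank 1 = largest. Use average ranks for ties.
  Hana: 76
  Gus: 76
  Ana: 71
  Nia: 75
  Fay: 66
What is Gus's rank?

Sorted (descending): 76, 76, 75, 71, 66
The 2 values of 76 occupy positions 1–2 → average rank (1+2)/2 = 1.5.
Gus has value 76 → rank 1.5.

1.5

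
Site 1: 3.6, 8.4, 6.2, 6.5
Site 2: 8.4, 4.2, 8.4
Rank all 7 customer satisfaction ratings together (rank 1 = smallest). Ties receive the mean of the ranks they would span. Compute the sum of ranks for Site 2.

14

Sorted (ascending): 3.6, 4.2, 6.2, 6.5, 8.4, 8.4, 8.4
The 3 values of 8.4 occupy positions 5–7 → average rank 6.
Site 2 values → pooled ranks: 8.4→6, 4.2→2, 8.4→6
Rank sum = 6 + 2 + 6 = 14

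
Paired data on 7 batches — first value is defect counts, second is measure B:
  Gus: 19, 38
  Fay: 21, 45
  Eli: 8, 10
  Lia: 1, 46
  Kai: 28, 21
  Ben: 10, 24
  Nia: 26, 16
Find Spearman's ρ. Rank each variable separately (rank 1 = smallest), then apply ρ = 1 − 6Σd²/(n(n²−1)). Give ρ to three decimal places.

-0.286

Ranks of variable 1: 4, 5, 2, 1, 7, 3, 6
Ranks of variable 2: 5, 6, 1, 7, 3, 4, 2
d = r₁ − r₂: -1, -1, 1, -6, 4, -1, 4
d²: 1, 1, 1, 36, 16, 1, 16; Σd² = 72
ρ = 1 − 6·72/(7·48) = 1 − 432/336 = -0.286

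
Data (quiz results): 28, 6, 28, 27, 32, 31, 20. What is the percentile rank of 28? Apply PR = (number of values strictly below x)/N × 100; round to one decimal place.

N = 7.
Strictly below 28: 3. Equal to 28: 2.
PR = 3/7 × 100 = 42.9

42.9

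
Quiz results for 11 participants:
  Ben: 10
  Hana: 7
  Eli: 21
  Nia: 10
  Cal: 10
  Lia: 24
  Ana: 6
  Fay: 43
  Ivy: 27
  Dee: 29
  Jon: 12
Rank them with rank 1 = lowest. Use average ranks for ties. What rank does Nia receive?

Sorted (ascending): 6, 7, 10, 10, 10, 12, 21, 24, 27, 29, 43
The 3 values of 10 occupy positions 3–5 → average rank 4.
Nia has value 10 → rank 4.

4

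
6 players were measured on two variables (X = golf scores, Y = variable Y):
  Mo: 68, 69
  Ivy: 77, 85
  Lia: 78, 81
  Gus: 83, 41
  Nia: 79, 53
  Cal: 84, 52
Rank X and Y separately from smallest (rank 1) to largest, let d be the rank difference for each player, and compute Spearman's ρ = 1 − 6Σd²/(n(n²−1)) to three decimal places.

-0.771

Ranks of variable 1: 1, 2, 3, 5, 4, 6
Ranks of variable 2: 4, 6, 5, 1, 3, 2
d = r₁ − r₂: -3, -4, -2, 4, 1, 4
d²: 9, 16, 4, 16, 1, 16; Σd² = 62
ρ = 1 − 6·62/(6·35) = 1 − 372/210 = -0.771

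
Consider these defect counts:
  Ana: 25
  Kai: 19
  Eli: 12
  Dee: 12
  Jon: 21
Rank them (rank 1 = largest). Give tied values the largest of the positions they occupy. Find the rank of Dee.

5

Sorted (descending): 25, 21, 19, 12, 12
The 2 values of 12 occupy positions 4–5 → each gets rank 5.
Dee has value 12 → rank 5.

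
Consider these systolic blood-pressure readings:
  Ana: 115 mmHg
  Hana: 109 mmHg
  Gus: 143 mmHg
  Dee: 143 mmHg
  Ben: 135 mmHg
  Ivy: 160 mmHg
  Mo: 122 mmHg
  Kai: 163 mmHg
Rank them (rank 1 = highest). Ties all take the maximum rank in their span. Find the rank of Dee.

Sorted (descending): 163, 160, 143, 143, 135, 122, 115, 109
The 2 values of 143 occupy positions 3–4 → each gets rank 4.
Dee has value 143 mmHg → rank 4.

4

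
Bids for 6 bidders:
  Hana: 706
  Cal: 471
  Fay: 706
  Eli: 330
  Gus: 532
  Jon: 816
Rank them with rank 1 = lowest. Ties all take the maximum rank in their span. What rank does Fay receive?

5

Sorted (ascending): 330, 471, 532, 706, 706, 816
The 2 values of 706 occupy positions 4–5 → each gets rank 5.
Fay has value 706 → rank 5.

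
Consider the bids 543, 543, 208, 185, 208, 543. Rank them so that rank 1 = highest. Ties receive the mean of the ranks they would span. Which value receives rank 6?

Sorted (descending): 543, 543, 543, 208, 208, 185
The 3 values of 543 occupy positions 1–3 → average rank 2.
The 2 values of 208 occupy positions 4–5 → average rank (4+5)/2 = 4.5.
Rank 6 → value 185.

185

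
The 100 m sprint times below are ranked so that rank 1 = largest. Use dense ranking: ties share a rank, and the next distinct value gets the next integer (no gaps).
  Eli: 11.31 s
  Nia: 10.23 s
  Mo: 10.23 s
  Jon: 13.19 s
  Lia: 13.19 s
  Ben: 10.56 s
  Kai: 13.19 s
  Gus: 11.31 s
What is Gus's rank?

2

Sorted (descending): 13.19, 13.19, 13.19, 11.31, 11.31, 10.56, 10.23, 10.23
The 3 values of 13.19 share dense rank 1.
The 2 values of 11.31 share dense rank 2.
The 2 values of 10.23 share dense rank 4.
Remaining distinct values take the next consecutive integers.
Gus has value 11.31 s → rank 2.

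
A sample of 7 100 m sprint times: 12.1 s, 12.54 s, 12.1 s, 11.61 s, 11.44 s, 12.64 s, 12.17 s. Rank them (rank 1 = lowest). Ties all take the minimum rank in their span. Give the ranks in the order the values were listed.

Sorted (ascending): 11.44, 11.61, 12.1, 12.1, 12.17, 12.54, 12.64
The 2 values of 12.1 occupy positions 3–4 → each gets rank 3.

3, 6, 3, 2, 1, 7, 5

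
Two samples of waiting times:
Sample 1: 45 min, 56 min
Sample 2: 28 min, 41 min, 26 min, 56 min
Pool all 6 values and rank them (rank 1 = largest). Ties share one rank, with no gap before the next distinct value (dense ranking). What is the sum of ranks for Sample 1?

3

Sorted (descending): 56, 56, 45, 41, 28, 26
The 2 values of 56 share dense rank 1.
Remaining distinct values take the next consecutive integers.
Sample 1 values → pooled ranks: 45→2, 56→1
Rank sum = 2 + 1 = 3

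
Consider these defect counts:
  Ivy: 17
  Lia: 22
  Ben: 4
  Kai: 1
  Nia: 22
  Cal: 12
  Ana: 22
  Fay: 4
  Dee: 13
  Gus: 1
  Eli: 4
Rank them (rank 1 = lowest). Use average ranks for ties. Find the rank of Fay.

Sorted (ascending): 1, 1, 4, 4, 4, 12, 13, 17, 22, 22, 22
The 2 values of 1 occupy positions 1–2 → average rank (1+2)/2 = 1.5.
The 3 values of 4 occupy positions 3–5 → average rank 4.
The 3 values of 22 occupy positions 9–11 → average rank 10.
Fay has value 4 → rank 4.

4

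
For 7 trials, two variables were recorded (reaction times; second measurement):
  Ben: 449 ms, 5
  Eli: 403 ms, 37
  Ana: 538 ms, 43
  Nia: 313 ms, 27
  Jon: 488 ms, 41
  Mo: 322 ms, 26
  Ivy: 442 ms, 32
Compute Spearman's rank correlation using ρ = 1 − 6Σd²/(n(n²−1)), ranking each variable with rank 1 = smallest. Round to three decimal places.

Ranks of variable 1: 5, 3, 7, 1, 6, 2, 4
Ranks of variable 2: 1, 5, 7, 3, 6, 2, 4
d = r₁ − r₂: 4, -2, 0, -2, 0, 0, 0
d²: 16, 4, 0, 4, 0, 0, 0; Σd² = 24
ρ = 1 − 6·24/(7·48) = 1 − 144/336 = 0.571

0.571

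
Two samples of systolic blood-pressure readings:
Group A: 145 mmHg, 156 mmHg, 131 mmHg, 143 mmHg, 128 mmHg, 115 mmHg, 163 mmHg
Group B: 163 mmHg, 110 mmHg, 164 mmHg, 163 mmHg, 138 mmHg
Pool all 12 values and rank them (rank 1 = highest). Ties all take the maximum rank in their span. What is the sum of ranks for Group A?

Sorted (descending): 164, 163, 163, 163, 156, 145, 143, 138, 131, 128, 115, 110
The 3 values of 163 occupy positions 2–4 → each gets rank 4.
Group A values → pooled ranks: 145→6, 156→5, 131→9, 143→7, 128→10, 115→11, 163→4
Rank sum = 6 + 5 + 9 + 7 + 10 + 11 + 4 = 52

52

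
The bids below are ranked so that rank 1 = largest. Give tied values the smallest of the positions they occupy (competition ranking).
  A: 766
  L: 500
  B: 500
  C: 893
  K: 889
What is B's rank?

Sorted (descending): 893, 889, 766, 500, 500
The 2 values of 500 occupy positions 4–5 → each gets rank 4.
B has value 500 → rank 4.

4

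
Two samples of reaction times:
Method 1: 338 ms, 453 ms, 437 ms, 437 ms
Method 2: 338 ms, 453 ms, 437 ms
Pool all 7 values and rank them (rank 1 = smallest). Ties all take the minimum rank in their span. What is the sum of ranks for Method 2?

Sorted (ascending): 338, 338, 437, 437, 437, 453, 453
The 2 values of 338 occupy positions 1–2 → each gets rank 1.
The 3 values of 437 occupy positions 3–5 → each gets rank 3.
The 2 values of 453 occupy positions 6–7 → each gets rank 6.
Method 2 values → pooled ranks: 338→1, 453→6, 437→3
Rank sum = 1 + 6 + 3 = 10

10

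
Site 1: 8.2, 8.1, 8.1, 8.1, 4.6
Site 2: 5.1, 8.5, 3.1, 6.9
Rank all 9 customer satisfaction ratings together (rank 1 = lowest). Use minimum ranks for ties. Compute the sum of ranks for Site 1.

25

Sorted (ascending): 3.1, 4.6, 5.1, 6.9, 8.1, 8.1, 8.1, 8.2, 8.5
The 3 values of 8.1 occupy positions 5–7 → each gets rank 5.
Site 1 values → pooled ranks: 8.2→8, 8.1→5, 8.1→5, 8.1→5, 4.6→2
Rank sum = 8 + 5 + 5 + 5 + 2 = 25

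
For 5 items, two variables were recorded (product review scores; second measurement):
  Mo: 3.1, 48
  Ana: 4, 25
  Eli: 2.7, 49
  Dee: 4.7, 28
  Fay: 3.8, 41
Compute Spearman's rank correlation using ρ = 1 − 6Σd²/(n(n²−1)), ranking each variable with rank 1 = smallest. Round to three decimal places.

Ranks of variable 1: 2, 4, 1, 5, 3
Ranks of variable 2: 4, 1, 5, 2, 3
d = r₁ − r₂: -2, 3, -4, 3, 0
d²: 4, 9, 16, 9, 0; Σd² = 38
ρ = 1 − 6·38/(5·24) = 1 − 228/120 = -0.900

-0.900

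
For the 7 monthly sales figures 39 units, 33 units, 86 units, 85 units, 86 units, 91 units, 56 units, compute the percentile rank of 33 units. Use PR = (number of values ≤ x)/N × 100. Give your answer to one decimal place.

N = 7.
Strictly below 33: 0. Equal to 33: 1.
PR = 1/7 × 100 = 14.3

14.3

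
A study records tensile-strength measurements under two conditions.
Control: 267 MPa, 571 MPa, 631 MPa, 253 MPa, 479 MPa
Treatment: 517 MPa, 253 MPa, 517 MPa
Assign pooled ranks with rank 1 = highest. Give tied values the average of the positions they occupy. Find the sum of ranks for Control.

21.5

Sorted (descending): 631, 571, 517, 517, 479, 267, 253, 253
The 2 values of 517 occupy positions 3–4 → average rank (3+4)/2 = 3.5.
The 2 values of 253 occupy positions 7–8 → average rank (7+8)/2 = 7.5.
Control values → pooled ranks: 267→6, 571→2, 631→1, 253→7.5, 479→5
Rank sum = 6 + 2 + 1 + 7.5 + 5 = 21.5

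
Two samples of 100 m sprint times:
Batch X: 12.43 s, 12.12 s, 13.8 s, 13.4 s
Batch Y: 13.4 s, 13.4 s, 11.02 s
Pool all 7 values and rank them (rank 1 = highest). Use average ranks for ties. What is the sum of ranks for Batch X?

15

Sorted (descending): 13.8, 13.4, 13.4, 13.4, 12.43, 12.12, 11.02
The 3 values of 13.4 occupy positions 2–4 → average rank 3.
Batch X values → pooled ranks: 12.43→5, 12.12→6, 13.8→1, 13.4→3
Rank sum = 5 + 6 + 1 + 3 = 15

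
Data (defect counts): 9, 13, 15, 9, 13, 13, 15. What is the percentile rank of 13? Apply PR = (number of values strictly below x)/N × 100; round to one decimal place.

N = 7.
Strictly below 13: 2. Equal to 13: 3.
PR = 2/7 × 100 = 28.6

28.6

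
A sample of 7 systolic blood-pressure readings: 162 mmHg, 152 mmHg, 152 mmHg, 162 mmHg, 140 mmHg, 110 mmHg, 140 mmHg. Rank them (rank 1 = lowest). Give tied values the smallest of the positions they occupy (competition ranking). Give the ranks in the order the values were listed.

Sorted (ascending): 110, 140, 140, 152, 152, 162, 162
The 2 values of 140 occupy positions 2–3 → each gets rank 2.
The 2 values of 152 occupy positions 4–5 → each gets rank 4.
The 2 values of 162 occupy positions 6–7 → each gets rank 6.

6, 4, 4, 6, 2, 1, 2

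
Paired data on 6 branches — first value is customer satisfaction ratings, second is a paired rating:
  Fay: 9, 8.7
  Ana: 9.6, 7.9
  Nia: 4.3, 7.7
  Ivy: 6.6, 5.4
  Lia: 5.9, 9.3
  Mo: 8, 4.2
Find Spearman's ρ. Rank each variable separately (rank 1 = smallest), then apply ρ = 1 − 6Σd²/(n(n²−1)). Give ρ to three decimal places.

Ranks of variable 1: 5, 6, 1, 3, 2, 4
Ranks of variable 2: 5, 4, 3, 2, 6, 1
d = r₁ − r₂: 0, 2, -2, 1, -4, 3
d²: 0, 4, 4, 1, 16, 9; Σd² = 34
ρ = 1 − 6·34/(6·35) = 1 − 204/210 = 0.029

0.029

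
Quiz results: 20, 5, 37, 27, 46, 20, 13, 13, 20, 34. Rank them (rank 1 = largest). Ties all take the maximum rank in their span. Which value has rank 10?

Sorted (descending): 46, 37, 34, 27, 20, 20, 20, 13, 13, 5
The 3 values of 20 occupy positions 5–7 → each gets rank 7.
The 2 values of 13 occupy positions 8–9 → each gets rank 9.
Rank 10 → value 5.

5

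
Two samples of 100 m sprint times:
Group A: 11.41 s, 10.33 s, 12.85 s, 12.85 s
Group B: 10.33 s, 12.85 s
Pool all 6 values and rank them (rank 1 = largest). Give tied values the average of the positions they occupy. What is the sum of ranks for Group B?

Sorted (descending): 12.85, 12.85, 12.85, 11.41, 10.33, 10.33
The 3 values of 12.85 occupy positions 1–3 → average rank 2.
The 2 values of 10.33 occupy positions 5–6 → average rank (5+6)/2 = 5.5.
Group B values → pooled ranks: 10.33→5.5, 12.85→2
Rank sum = 5.5 + 2 = 7.5

7.5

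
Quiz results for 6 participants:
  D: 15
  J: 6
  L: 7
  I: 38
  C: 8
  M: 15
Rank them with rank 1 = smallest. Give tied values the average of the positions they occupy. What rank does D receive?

Sorted (ascending): 6, 7, 8, 15, 15, 38
The 2 values of 15 occupy positions 4–5 → average rank (4+5)/2 = 4.5.
D has value 15 → rank 4.5.

4.5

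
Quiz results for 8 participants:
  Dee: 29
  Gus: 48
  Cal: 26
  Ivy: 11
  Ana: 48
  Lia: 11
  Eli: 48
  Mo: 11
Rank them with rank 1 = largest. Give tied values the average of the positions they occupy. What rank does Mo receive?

Sorted (descending): 48, 48, 48, 29, 26, 11, 11, 11
The 3 values of 48 occupy positions 1–3 → average rank 2.
The 3 values of 11 occupy positions 6–8 → average rank 7.
Mo has value 11 → rank 7.

7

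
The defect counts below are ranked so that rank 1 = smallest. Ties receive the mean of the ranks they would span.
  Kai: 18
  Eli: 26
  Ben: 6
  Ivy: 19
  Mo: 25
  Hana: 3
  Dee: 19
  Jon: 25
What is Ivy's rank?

Sorted (ascending): 3, 6, 18, 19, 19, 25, 25, 26
The 2 values of 19 occupy positions 4–5 → average rank (4+5)/2 = 4.5.
The 2 values of 25 occupy positions 6–7 → average rank (6+7)/2 = 6.5.
Ivy has value 19 → rank 4.5.

4.5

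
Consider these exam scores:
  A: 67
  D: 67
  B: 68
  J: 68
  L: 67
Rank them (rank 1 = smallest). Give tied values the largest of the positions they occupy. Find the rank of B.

Sorted (ascending): 67, 67, 67, 68, 68
The 3 values of 67 occupy positions 1–3 → each gets rank 3.
The 2 values of 68 occupy positions 4–5 → each gets rank 5.
B has value 68 → rank 5.

5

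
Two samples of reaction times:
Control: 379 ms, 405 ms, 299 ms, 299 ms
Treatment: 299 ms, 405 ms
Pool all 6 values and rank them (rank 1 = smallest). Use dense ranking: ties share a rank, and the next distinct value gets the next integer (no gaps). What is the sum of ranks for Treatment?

4

Sorted (ascending): 299, 299, 299, 379, 405, 405
The 3 values of 299 share dense rank 1.
The 2 values of 405 share dense rank 3.
Remaining distinct values take the next consecutive integers.
Treatment values → pooled ranks: 299→1, 405→3
Rank sum = 1 + 3 = 4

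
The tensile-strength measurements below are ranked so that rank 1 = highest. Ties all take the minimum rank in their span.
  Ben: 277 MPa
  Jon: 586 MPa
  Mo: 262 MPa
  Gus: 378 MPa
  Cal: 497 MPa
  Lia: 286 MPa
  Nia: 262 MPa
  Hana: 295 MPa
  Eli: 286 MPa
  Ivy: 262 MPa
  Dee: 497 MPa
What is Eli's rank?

Sorted (descending): 586, 497, 497, 378, 295, 286, 286, 277, 262, 262, 262
The 2 values of 497 occupy positions 2–3 → each gets rank 2.
The 2 values of 286 occupy positions 6–7 → each gets rank 6.
The 3 values of 262 occupy positions 9–11 → each gets rank 9.
Eli has value 286 MPa → rank 6.

6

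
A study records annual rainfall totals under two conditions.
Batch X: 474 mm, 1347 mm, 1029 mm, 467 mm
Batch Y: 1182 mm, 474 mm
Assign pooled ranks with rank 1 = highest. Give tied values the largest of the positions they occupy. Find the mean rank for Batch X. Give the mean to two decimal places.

Sorted (descending): 1347, 1182, 1029, 474, 474, 467
The 2 values of 474 occupy positions 4–5 → each gets rank 5.
Batch X values → pooled ranks: 474→5, 1347→1, 1029→3, 467→6
Mean rank = (5 + 1 + 3 + 6) / 4 = 3.75

3.75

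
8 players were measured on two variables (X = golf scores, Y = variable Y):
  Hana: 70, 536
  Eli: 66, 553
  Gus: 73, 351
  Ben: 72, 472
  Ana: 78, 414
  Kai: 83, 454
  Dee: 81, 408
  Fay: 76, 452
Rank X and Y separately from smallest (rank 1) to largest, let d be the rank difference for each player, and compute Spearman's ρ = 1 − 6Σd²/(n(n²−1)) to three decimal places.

Ranks of variable 1: 2, 1, 4, 3, 6, 8, 7, 5
Ranks of variable 2: 7, 8, 1, 6, 3, 5, 2, 4
d = r₁ − r₂: -5, -7, 3, -3, 3, 3, 5, 1
d²: 25, 49, 9, 9, 9, 9, 25, 1; Σd² = 136
ρ = 1 − 6·136/(8·63) = 1 − 816/504 = -0.619

-0.619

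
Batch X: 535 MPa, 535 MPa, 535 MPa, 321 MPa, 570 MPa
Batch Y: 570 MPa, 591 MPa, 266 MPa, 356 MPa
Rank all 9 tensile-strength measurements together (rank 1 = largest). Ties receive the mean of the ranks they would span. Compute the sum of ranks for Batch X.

Sorted (descending): 591, 570, 570, 535, 535, 535, 356, 321, 266
The 2 values of 570 occupy positions 2–3 → average rank (2+3)/2 = 2.5.
The 3 values of 535 occupy positions 4–6 → average rank 5.
Batch X values → pooled ranks: 535→5, 535→5, 535→5, 321→8, 570→2.5
Rank sum = 5 + 5 + 5 + 8 + 2.5 = 25.5

25.5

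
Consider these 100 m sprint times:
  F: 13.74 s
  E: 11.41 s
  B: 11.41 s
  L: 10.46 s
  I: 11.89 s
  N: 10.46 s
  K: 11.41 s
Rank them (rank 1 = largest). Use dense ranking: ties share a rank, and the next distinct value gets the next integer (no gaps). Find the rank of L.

4

Sorted (descending): 13.74, 11.89, 11.41, 11.41, 11.41, 10.46, 10.46
The 3 values of 11.41 share dense rank 3.
The 2 values of 10.46 share dense rank 4.
Remaining distinct values take the next consecutive integers.
L has value 10.46 s → rank 4.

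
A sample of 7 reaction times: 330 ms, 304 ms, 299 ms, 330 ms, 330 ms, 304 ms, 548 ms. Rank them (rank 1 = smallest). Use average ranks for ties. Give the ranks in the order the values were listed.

Sorted (ascending): 299, 304, 304, 330, 330, 330, 548
The 2 values of 304 occupy positions 2–3 → average rank (2+3)/2 = 2.5.
The 3 values of 330 occupy positions 4–6 → average rank 5.

5, 2.5, 1, 5, 5, 2.5, 7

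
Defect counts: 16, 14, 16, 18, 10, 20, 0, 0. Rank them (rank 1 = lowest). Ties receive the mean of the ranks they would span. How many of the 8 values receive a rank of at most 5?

Sorted (ascending): 0, 0, 10, 14, 16, 16, 18, 20
The 2 values of 0 occupy positions 1–2 → average rank (1+2)/2 = 1.5.
The 2 values of 16 occupy positions 5–6 → average rank (5+6)/2 = 5.5.
Ranks ≤ 5: {1.5, 1.5, 3, 4} → 4 values.

4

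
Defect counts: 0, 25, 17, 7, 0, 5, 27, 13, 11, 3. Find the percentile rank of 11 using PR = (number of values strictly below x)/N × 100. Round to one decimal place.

N = 10.
Strictly below 11: 5. Equal to 11: 1.
PR = 5/10 × 100 = 50.0

50.0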